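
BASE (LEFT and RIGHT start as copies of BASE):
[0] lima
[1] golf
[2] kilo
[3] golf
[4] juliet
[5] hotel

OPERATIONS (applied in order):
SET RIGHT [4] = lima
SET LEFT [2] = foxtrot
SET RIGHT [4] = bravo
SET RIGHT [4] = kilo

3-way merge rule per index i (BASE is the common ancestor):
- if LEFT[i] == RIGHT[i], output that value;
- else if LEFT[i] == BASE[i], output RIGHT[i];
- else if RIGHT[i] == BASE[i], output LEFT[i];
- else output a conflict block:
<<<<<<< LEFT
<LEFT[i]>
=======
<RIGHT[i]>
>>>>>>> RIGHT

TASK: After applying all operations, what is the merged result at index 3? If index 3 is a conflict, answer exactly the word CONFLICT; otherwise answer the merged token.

Final LEFT:  [lima, golf, foxtrot, golf, juliet, hotel]
Final RIGHT: [lima, golf, kilo, golf, kilo, hotel]
i=0: L=lima R=lima -> agree -> lima
i=1: L=golf R=golf -> agree -> golf
i=2: L=foxtrot, R=kilo=BASE -> take LEFT -> foxtrot
i=3: L=golf R=golf -> agree -> golf
i=4: L=juliet=BASE, R=kilo -> take RIGHT -> kilo
i=5: L=hotel R=hotel -> agree -> hotel
Index 3 -> golf

Answer: golf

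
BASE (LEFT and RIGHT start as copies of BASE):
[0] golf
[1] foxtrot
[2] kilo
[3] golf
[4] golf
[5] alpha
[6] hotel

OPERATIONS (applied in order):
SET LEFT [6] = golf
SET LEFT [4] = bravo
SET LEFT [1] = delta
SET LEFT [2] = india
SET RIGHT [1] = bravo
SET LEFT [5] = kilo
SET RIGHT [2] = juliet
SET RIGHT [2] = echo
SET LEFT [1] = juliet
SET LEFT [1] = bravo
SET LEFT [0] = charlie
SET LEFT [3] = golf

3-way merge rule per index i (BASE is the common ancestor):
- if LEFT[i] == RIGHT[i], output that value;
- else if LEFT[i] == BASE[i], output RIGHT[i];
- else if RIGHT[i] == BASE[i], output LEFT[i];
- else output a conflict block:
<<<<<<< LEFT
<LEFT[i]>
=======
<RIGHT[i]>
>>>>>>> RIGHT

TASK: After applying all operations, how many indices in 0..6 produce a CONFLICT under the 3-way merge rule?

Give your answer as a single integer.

Answer: 1

Derivation:
Final LEFT:  [charlie, bravo, india, golf, bravo, kilo, golf]
Final RIGHT: [golf, bravo, echo, golf, golf, alpha, hotel]
i=0: L=charlie, R=golf=BASE -> take LEFT -> charlie
i=1: L=bravo R=bravo -> agree -> bravo
i=2: BASE=kilo L=india R=echo all differ -> CONFLICT
i=3: L=golf R=golf -> agree -> golf
i=4: L=bravo, R=golf=BASE -> take LEFT -> bravo
i=5: L=kilo, R=alpha=BASE -> take LEFT -> kilo
i=6: L=golf, R=hotel=BASE -> take LEFT -> golf
Conflict count: 1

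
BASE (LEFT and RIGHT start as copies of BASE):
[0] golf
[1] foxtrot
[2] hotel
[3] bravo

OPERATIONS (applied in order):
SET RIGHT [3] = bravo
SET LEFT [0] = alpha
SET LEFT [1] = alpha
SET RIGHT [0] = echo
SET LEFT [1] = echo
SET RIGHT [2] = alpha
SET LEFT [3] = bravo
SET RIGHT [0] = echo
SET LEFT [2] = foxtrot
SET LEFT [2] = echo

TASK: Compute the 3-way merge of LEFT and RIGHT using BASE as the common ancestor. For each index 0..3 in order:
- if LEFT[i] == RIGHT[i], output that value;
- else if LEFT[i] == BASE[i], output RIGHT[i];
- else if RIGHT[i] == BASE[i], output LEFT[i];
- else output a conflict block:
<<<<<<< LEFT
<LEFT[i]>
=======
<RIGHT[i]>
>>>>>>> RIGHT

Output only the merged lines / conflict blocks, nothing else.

Answer: <<<<<<< LEFT
alpha
=======
echo
>>>>>>> RIGHT
echo
<<<<<<< LEFT
echo
=======
alpha
>>>>>>> RIGHT
bravo

Derivation:
Final LEFT:  [alpha, echo, echo, bravo]
Final RIGHT: [echo, foxtrot, alpha, bravo]
i=0: BASE=golf L=alpha R=echo all differ -> CONFLICT
i=1: L=echo, R=foxtrot=BASE -> take LEFT -> echo
i=2: BASE=hotel L=echo R=alpha all differ -> CONFLICT
i=3: L=bravo R=bravo -> agree -> bravo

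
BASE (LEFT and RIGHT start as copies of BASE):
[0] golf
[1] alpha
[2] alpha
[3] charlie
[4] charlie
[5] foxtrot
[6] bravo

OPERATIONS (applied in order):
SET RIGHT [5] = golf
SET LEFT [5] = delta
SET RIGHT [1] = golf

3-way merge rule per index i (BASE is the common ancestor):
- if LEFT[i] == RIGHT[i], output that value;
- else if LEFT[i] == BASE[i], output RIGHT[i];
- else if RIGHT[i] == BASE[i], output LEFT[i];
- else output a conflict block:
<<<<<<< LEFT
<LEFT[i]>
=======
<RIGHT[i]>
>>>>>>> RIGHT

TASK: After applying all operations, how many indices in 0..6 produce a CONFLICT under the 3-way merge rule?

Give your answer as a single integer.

Answer: 1

Derivation:
Final LEFT:  [golf, alpha, alpha, charlie, charlie, delta, bravo]
Final RIGHT: [golf, golf, alpha, charlie, charlie, golf, bravo]
i=0: L=golf R=golf -> agree -> golf
i=1: L=alpha=BASE, R=golf -> take RIGHT -> golf
i=2: L=alpha R=alpha -> agree -> alpha
i=3: L=charlie R=charlie -> agree -> charlie
i=4: L=charlie R=charlie -> agree -> charlie
i=5: BASE=foxtrot L=delta R=golf all differ -> CONFLICT
i=6: L=bravo R=bravo -> agree -> bravo
Conflict count: 1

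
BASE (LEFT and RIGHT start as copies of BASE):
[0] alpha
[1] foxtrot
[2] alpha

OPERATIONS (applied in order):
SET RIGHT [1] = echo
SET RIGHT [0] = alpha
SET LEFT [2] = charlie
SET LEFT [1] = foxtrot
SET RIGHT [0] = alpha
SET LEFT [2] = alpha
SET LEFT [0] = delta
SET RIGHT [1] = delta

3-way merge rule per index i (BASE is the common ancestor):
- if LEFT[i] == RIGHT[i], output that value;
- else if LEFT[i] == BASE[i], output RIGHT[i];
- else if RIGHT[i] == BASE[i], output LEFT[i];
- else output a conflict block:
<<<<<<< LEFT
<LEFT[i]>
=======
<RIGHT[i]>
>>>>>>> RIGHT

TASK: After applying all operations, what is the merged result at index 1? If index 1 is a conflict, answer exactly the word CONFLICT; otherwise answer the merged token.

Final LEFT:  [delta, foxtrot, alpha]
Final RIGHT: [alpha, delta, alpha]
i=0: L=delta, R=alpha=BASE -> take LEFT -> delta
i=1: L=foxtrot=BASE, R=delta -> take RIGHT -> delta
i=2: L=alpha R=alpha -> agree -> alpha
Index 1 -> delta

Answer: delta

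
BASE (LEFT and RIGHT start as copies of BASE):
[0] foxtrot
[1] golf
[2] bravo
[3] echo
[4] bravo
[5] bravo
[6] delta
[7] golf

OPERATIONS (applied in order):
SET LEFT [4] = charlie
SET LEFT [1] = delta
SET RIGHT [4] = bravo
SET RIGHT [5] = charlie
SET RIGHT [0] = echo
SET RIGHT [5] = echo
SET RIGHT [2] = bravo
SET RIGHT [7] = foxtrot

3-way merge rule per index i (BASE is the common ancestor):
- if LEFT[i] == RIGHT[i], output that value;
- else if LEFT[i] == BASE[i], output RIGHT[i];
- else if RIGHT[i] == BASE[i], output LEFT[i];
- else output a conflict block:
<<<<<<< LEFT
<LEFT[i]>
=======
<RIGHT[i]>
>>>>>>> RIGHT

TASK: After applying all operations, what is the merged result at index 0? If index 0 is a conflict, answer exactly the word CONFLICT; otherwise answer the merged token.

Answer: echo

Derivation:
Final LEFT:  [foxtrot, delta, bravo, echo, charlie, bravo, delta, golf]
Final RIGHT: [echo, golf, bravo, echo, bravo, echo, delta, foxtrot]
i=0: L=foxtrot=BASE, R=echo -> take RIGHT -> echo
i=1: L=delta, R=golf=BASE -> take LEFT -> delta
i=2: L=bravo R=bravo -> agree -> bravo
i=3: L=echo R=echo -> agree -> echo
i=4: L=charlie, R=bravo=BASE -> take LEFT -> charlie
i=5: L=bravo=BASE, R=echo -> take RIGHT -> echo
i=6: L=delta R=delta -> agree -> delta
i=7: L=golf=BASE, R=foxtrot -> take RIGHT -> foxtrot
Index 0 -> echo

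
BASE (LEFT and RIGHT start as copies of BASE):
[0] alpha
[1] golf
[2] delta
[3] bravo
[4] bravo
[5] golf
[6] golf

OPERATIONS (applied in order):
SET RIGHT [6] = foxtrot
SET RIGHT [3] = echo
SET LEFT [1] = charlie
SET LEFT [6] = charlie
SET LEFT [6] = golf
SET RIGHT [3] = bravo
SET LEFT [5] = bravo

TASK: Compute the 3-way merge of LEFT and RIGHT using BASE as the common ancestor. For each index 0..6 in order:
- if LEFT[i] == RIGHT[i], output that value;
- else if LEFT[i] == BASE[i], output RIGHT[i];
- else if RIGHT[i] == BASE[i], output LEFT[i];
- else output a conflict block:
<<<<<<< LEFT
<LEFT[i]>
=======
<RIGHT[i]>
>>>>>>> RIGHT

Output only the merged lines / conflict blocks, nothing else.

Final LEFT:  [alpha, charlie, delta, bravo, bravo, bravo, golf]
Final RIGHT: [alpha, golf, delta, bravo, bravo, golf, foxtrot]
i=0: L=alpha R=alpha -> agree -> alpha
i=1: L=charlie, R=golf=BASE -> take LEFT -> charlie
i=2: L=delta R=delta -> agree -> delta
i=3: L=bravo R=bravo -> agree -> bravo
i=4: L=bravo R=bravo -> agree -> bravo
i=5: L=bravo, R=golf=BASE -> take LEFT -> bravo
i=6: L=golf=BASE, R=foxtrot -> take RIGHT -> foxtrot

Answer: alpha
charlie
delta
bravo
bravo
bravo
foxtrot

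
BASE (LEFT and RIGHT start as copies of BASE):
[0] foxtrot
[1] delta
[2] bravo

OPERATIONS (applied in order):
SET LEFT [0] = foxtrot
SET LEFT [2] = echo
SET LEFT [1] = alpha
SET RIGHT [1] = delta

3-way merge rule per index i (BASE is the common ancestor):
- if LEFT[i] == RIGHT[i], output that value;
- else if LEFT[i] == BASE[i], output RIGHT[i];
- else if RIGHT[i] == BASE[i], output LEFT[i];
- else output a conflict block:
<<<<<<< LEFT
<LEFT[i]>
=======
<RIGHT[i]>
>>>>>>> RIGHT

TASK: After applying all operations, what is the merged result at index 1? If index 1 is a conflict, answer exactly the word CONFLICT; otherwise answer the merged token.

Answer: alpha

Derivation:
Final LEFT:  [foxtrot, alpha, echo]
Final RIGHT: [foxtrot, delta, bravo]
i=0: L=foxtrot R=foxtrot -> agree -> foxtrot
i=1: L=alpha, R=delta=BASE -> take LEFT -> alpha
i=2: L=echo, R=bravo=BASE -> take LEFT -> echo
Index 1 -> alpha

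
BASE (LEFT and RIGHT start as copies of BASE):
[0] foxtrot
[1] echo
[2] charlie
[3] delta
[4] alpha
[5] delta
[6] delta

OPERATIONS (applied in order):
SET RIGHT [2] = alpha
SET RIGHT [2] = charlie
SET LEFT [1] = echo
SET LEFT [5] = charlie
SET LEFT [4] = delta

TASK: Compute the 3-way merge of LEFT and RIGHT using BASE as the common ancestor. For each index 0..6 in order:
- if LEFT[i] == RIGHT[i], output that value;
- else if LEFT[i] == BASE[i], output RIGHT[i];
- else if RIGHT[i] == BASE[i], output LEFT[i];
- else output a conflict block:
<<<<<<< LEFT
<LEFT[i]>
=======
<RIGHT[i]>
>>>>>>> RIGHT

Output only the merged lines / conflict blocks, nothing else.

Answer: foxtrot
echo
charlie
delta
delta
charlie
delta

Derivation:
Final LEFT:  [foxtrot, echo, charlie, delta, delta, charlie, delta]
Final RIGHT: [foxtrot, echo, charlie, delta, alpha, delta, delta]
i=0: L=foxtrot R=foxtrot -> agree -> foxtrot
i=1: L=echo R=echo -> agree -> echo
i=2: L=charlie R=charlie -> agree -> charlie
i=3: L=delta R=delta -> agree -> delta
i=4: L=delta, R=alpha=BASE -> take LEFT -> delta
i=5: L=charlie, R=delta=BASE -> take LEFT -> charlie
i=6: L=delta R=delta -> agree -> delta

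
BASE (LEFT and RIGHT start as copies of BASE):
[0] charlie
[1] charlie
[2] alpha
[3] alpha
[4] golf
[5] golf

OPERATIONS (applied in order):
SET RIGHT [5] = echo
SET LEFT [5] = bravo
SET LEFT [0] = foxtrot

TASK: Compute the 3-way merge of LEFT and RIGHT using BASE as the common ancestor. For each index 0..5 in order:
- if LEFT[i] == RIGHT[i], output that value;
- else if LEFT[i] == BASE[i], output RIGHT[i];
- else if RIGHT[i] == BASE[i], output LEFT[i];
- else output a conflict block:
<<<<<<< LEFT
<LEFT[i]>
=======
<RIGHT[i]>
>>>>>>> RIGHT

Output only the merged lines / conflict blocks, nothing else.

Final LEFT:  [foxtrot, charlie, alpha, alpha, golf, bravo]
Final RIGHT: [charlie, charlie, alpha, alpha, golf, echo]
i=0: L=foxtrot, R=charlie=BASE -> take LEFT -> foxtrot
i=1: L=charlie R=charlie -> agree -> charlie
i=2: L=alpha R=alpha -> agree -> alpha
i=3: L=alpha R=alpha -> agree -> alpha
i=4: L=golf R=golf -> agree -> golf
i=5: BASE=golf L=bravo R=echo all differ -> CONFLICT

Answer: foxtrot
charlie
alpha
alpha
golf
<<<<<<< LEFT
bravo
=======
echo
>>>>>>> RIGHT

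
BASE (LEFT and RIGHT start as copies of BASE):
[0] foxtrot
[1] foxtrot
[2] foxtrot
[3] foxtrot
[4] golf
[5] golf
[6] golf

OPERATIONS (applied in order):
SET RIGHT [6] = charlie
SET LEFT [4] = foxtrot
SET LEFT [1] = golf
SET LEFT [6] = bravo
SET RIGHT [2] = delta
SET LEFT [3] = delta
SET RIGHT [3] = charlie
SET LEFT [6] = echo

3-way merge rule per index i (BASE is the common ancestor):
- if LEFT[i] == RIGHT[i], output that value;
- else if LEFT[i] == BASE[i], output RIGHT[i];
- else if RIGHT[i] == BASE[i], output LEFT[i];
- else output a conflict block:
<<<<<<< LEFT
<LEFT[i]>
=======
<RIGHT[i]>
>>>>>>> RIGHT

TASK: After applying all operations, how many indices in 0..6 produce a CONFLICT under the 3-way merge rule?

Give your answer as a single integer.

Final LEFT:  [foxtrot, golf, foxtrot, delta, foxtrot, golf, echo]
Final RIGHT: [foxtrot, foxtrot, delta, charlie, golf, golf, charlie]
i=0: L=foxtrot R=foxtrot -> agree -> foxtrot
i=1: L=golf, R=foxtrot=BASE -> take LEFT -> golf
i=2: L=foxtrot=BASE, R=delta -> take RIGHT -> delta
i=3: BASE=foxtrot L=delta R=charlie all differ -> CONFLICT
i=4: L=foxtrot, R=golf=BASE -> take LEFT -> foxtrot
i=5: L=golf R=golf -> agree -> golf
i=6: BASE=golf L=echo R=charlie all differ -> CONFLICT
Conflict count: 2

Answer: 2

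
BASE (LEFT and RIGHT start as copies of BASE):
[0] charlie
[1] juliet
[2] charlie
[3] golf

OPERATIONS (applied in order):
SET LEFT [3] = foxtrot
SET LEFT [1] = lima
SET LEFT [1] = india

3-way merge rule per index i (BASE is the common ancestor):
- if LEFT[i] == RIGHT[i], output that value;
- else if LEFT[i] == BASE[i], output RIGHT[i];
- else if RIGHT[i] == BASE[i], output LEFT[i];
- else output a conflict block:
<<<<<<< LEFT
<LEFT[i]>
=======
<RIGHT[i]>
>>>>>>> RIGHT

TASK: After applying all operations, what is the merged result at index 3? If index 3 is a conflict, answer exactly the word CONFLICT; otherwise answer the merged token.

Answer: foxtrot

Derivation:
Final LEFT:  [charlie, india, charlie, foxtrot]
Final RIGHT: [charlie, juliet, charlie, golf]
i=0: L=charlie R=charlie -> agree -> charlie
i=1: L=india, R=juliet=BASE -> take LEFT -> india
i=2: L=charlie R=charlie -> agree -> charlie
i=3: L=foxtrot, R=golf=BASE -> take LEFT -> foxtrot
Index 3 -> foxtrot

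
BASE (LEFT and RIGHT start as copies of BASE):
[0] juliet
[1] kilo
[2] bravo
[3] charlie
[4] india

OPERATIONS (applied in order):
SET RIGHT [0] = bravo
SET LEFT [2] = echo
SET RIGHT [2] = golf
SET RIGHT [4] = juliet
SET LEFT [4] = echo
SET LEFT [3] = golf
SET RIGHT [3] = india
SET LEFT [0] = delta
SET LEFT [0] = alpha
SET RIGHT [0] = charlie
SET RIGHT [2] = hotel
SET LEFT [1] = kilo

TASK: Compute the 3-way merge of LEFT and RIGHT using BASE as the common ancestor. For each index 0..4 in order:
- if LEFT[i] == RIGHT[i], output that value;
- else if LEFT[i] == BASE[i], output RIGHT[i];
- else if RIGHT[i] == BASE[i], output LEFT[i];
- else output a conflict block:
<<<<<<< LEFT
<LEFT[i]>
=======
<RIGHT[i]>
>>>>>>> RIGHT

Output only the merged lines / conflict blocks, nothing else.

Answer: <<<<<<< LEFT
alpha
=======
charlie
>>>>>>> RIGHT
kilo
<<<<<<< LEFT
echo
=======
hotel
>>>>>>> RIGHT
<<<<<<< LEFT
golf
=======
india
>>>>>>> RIGHT
<<<<<<< LEFT
echo
=======
juliet
>>>>>>> RIGHT

Derivation:
Final LEFT:  [alpha, kilo, echo, golf, echo]
Final RIGHT: [charlie, kilo, hotel, india, juliet]
i=0: BASE=juliet L=alpha R=charlie all differ -> CONFLICT
i=1: L=kilo R=kilo -> agree -> kilo
i=2: BASE=bravo L=echo R=hotel all differ -> CONFLICT
i=3: BASE=charlie L=golf R=india all differ -> CONFLICT
i=4: BASE=india L=echo R=juliet all differ -> CONFLICT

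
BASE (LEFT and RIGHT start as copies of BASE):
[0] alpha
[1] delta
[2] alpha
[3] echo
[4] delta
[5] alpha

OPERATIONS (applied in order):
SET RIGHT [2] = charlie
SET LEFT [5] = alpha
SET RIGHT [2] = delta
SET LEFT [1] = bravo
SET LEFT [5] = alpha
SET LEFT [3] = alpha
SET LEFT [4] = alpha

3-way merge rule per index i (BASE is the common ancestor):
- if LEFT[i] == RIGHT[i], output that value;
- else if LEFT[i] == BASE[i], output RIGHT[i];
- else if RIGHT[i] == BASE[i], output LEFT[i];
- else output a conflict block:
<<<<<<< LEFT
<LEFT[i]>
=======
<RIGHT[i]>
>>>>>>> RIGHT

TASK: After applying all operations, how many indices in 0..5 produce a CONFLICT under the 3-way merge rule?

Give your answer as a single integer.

Final LEFT:  [alpha, bravo, alpha, alpha, alpha, alpha]
Final RIGHT: [alpha, delta, delta, echo, delta, alpha]
i=0: L=alpha R=alpha -> agree -> alpha
i=1: L=bravo, R=delta=BASE -> take LEFT -> bravo
i=2: L=alpha=BASE, R=delta -> take RIGHT -> delta
i=3: L=alpha, R=echo=BASE -> take LEFT -> alpha
i=4: L=alpha, R=delta=BASE -> take LEFT -> alpha
i=5: L=alpha R=alpha -> agree -> alpha
Conflict count: 0

Answer: 0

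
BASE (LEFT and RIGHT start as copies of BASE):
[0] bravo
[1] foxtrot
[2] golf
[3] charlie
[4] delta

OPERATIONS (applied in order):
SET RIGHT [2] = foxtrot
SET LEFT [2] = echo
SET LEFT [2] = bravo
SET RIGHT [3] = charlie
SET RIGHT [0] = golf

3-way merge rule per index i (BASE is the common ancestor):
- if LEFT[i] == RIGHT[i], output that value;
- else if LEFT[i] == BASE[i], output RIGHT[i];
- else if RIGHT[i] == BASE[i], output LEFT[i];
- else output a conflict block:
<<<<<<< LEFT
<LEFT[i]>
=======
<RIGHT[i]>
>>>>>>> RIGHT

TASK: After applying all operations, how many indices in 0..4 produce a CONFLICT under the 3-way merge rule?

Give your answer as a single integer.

Final LEFT:  [bravo, foxtrot, bravo, charlie, delta]
Final RIGHT: [golf, foxtrot, foxtrot, charlie, delta]
i=0: L=bravo=BASE, R=golf -> take RIGHT -> golf
i=1: L=foxtrot R=foxtrot -> agree -> foxtrot
i=2: BASE=golf L=bravo R=foxtrot all differ -> CONFLICT
i=3: L=charlie R=charlie -> agree -> charlie
i=4: L=delta R=delta -> agree -> delta
Conflict count: 1

Answer: 1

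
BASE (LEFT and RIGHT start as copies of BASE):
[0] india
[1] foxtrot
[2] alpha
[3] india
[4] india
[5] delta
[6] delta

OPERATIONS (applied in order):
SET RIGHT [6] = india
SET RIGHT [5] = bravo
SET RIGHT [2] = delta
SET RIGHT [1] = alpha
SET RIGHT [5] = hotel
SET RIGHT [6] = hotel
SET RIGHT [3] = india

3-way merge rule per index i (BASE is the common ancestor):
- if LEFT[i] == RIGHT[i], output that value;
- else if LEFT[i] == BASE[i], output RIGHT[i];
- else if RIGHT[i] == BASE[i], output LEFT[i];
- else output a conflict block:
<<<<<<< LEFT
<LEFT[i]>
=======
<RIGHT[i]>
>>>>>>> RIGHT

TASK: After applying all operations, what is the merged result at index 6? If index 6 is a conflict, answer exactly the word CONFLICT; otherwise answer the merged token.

Final LEFT:  [india, foxtrot, alpha, india, india, delta, delta]
Final RIGHT: [india, alpha, delta, india, india, hotel, hotel]
i=0: L=india R=india -> agree -> india
i=1: L=foxtrot=BASE, R=alpha -> take RIGHT -> alpha
i=2: L=alpha=BASE, R=delta -> take RIGHT -> delta
i=3: L=india R=india -> agree -> india
i=4: L=india R=india -> agree -> india
i=5: L=delta=BASE, R=hotel -> take RIGHT -> hotel
i=6: L=delta=BASE, R=hotel -> take RIGHT -> hotel
Index 6 -> hotel

Answer: hotel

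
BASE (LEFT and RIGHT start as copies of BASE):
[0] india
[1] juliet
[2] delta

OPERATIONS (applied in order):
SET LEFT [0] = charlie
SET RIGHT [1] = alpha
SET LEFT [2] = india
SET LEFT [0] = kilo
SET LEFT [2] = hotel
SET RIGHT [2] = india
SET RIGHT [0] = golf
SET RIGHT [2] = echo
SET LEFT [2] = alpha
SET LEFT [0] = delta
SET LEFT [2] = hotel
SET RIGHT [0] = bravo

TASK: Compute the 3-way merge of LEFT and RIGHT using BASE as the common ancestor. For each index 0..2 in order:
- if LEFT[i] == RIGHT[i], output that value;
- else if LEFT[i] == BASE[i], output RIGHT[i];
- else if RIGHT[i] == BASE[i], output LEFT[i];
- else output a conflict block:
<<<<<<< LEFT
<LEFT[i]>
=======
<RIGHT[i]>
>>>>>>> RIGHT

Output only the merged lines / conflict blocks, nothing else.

Final LEFT:  [delta, juliet, hotel]
Final RIGHT: [bravo, alpha, echo]
i=0: BASE=india L=delta R=bravo all differ -> CONFLICT
i=1: L=juliet=BASE, R=alpha -> take RIGHT -> alpha
i=2: BASE=delta L=hotel R=echo all differ -> CONFLICT

Answer: <<<<<<< LEFT
delta
=======
bravo
>>>>>>> RIGHT
alpha
<<<<<<< LEFT
hotel
=======
echo
>>>>>>> RIGHT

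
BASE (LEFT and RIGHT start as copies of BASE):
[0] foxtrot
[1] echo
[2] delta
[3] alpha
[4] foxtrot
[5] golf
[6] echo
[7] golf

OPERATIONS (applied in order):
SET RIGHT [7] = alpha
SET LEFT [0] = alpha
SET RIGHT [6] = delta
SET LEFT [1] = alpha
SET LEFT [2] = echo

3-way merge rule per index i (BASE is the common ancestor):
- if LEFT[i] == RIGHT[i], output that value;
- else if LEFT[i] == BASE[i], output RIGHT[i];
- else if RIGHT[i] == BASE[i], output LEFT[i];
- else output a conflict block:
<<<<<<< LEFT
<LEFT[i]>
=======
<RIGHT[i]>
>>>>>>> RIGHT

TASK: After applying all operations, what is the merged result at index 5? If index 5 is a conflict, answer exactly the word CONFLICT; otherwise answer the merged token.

Final LEFT:  [alpha, alpha, echo, alpha, foxtrot, golf, echo, golf]
Final RIGHT: [foxtrot, echo, delta, alpha, foxtrot, golf, delta, alpha]
i=0: L=alpha, R=foxtrot=BASE -> take LEFT -> alpha
i=1: L=alpha, R=echo=BASE -> take LEFT -> alpha
i=2: L=echo, R=delta=BASE -> take LEFT -> echo
i=3: L=alpha R=alpha -> agree -> alpha
i=4: L=foxtrot R=foxtrot -> agree -> foxtrot
i=5: L=golf R=golf -> agree -> golf
i=6: L=echo=BASE, R=delta -> take RIGHT -> delta
i=7: L=golf=BASE, R=alpha -> take RIGHT -> alpha
Index 5 -> golf

Answer: golf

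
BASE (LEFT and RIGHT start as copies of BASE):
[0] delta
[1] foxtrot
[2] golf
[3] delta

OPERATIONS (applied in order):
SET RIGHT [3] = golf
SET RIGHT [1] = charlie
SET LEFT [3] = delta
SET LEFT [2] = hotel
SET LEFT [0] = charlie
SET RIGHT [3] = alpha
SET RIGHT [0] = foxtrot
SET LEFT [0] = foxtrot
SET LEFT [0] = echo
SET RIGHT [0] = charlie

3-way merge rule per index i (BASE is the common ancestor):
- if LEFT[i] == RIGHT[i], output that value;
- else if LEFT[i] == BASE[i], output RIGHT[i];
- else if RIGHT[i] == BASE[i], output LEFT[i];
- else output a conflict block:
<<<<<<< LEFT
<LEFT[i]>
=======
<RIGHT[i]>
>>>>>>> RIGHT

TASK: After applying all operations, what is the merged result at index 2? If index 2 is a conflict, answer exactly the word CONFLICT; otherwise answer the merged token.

Final LEFT:  [echo, foxtrot, hotel, delta]
Final RIGHT: [charlie, charlie, golf, alpha]
i=0: BASE=delta L=echo R=charlie all differ -> CONFLICT
i=1: L=foxtrot=BASE, R=charlie -> take RIGHT -> charlie
i=2: L=hotel, R=golf=BASE -> take LEFT -> hotel
i=3: L=delta=BASE, R=alpha -> take RIGHT -> alpha
Index 2 -> hotel

Answer: hotel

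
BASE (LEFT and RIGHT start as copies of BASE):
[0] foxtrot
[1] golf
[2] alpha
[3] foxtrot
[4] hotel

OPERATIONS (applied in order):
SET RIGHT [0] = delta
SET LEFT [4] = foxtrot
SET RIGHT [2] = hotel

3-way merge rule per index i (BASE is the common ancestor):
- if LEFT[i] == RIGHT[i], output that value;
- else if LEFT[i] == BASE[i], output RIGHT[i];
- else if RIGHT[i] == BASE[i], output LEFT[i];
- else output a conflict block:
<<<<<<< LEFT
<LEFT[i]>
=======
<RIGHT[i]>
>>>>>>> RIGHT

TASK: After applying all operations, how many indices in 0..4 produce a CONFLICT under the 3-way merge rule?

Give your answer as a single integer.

Final LEFT:  [foxtrot, golf, alpha, foxtrot, foxtrot]
Final RIGHT: [delta, golf, hotel, foxtrot, hotel]
i=0: L=foxtrot=BASE, R=delta -> take RIGHT -> delta
i=1: L=golf R=golf -> agree -> golf
i=2: L=alpha=BASE, R=hotel -> take RIGHT -> hotel
i=3: L=foxtrot R=foxtrot -> agree -> foxtrot
i=4: L=foxtrot, R=hotel=BASE -> take LEFT -> foxtrot
Conflict count: 0

Answer: 0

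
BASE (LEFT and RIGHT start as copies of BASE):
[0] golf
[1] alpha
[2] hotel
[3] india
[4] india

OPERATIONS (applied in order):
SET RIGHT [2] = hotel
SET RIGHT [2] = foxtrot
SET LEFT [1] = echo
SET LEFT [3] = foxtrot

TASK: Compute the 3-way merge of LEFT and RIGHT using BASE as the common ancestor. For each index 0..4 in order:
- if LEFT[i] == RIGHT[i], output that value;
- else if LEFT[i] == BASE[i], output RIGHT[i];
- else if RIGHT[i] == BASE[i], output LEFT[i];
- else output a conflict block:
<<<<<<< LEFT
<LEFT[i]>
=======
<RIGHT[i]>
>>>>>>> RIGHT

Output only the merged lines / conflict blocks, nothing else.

Final LEFT:  [golf, echo, hotel, foxtrot, india]
Final RIGHT: [golf, alpha, foxtrot, india, india]
i=0: L=golf R=golf -> agree -> golf
i=1: L=echo, R=alpha=BASE -> take LEFT -> echo
i=2: L=hotel=BASE, R=foxtrot -> take RIGHT -> foxtrot
i=3: L=foxtrot, R=india=BASE -> take LEFT -> foxtrot
i=4: L=india R=india -> agree -> india

Answer: golf
echo
foxtrot
foxtrot
india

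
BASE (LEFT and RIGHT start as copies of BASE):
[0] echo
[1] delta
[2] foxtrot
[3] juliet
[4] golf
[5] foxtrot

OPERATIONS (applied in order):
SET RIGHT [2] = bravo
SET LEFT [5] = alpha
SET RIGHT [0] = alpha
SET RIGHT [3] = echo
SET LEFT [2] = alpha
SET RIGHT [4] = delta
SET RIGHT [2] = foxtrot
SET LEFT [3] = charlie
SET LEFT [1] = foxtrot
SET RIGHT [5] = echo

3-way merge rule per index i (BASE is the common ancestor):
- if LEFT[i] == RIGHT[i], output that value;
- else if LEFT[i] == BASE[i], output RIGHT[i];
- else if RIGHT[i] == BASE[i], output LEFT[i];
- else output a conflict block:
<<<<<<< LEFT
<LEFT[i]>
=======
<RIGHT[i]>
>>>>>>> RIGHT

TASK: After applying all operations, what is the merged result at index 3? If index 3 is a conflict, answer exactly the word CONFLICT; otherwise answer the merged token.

Final LEFT:  [echo, foxtrot, alpha, charlie, golf, alpha]
Final RIGHT: [alpha, delta, foxtrot, echo, delta, echo]
i=0: L=echo=BASE, R=alpha -> take RIGHT -> alpha
i=1: L=foxtrot, R=delta=BASE -> take LEFT -> foxtrot
i=2: L=alpha, R=foxtrot=BASE -> take LEFT -> alpha
i=3: BASE=juliet L=charlie R=echo all differ -> CONFLICT
i=4: L=golf=BASE, R=delta -> take RIGHT -> delta
i=5: BASE=foxtrot L=alpha R=echo all differ -> CONFLICT
Index 3 -> CONFLICT

Answer: CONFLICT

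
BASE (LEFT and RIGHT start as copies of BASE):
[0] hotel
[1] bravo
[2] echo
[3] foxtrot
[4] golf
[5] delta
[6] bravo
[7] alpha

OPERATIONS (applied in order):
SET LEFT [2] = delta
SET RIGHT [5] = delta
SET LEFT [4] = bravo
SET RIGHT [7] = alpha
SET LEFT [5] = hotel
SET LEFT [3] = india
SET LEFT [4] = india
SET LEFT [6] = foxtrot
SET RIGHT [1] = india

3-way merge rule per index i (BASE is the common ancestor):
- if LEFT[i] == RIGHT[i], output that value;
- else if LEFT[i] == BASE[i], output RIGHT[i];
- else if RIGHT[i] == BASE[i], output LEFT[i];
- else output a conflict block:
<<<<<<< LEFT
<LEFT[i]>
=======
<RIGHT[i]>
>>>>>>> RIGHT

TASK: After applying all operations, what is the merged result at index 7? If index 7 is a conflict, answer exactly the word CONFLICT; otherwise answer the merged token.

Final LEFT:  [hotel, bravo, delta, india, india, hotel, foxtrot, alpha]
Final RIGHT: [hotel, india, echo, foxtrot, golf, delta, bravo, alpha]
i=0: L=hotel R=hotel -> agree -> hotel
i=1: L=bravo=BASE, R=india -> take RIGHT -> india
i=2: L=delta, R=echo=BASE -> take LEFT -> delta
i=3: L=india, R=foxtrot=BASE -> take LEFT -> india
i=4: L=india, R=golf=BASE -> take LEFT -> india
i=5: L=hotel, R=delta=BASE -> take LEFT -> hotel
i=6: L=foxtrot, R=bravo=BASE -> take LEFT -> foxtrot
i=7: L=alpha R=alpha -> agree -> alpha
Index 7 -> alpha

Answer: alpha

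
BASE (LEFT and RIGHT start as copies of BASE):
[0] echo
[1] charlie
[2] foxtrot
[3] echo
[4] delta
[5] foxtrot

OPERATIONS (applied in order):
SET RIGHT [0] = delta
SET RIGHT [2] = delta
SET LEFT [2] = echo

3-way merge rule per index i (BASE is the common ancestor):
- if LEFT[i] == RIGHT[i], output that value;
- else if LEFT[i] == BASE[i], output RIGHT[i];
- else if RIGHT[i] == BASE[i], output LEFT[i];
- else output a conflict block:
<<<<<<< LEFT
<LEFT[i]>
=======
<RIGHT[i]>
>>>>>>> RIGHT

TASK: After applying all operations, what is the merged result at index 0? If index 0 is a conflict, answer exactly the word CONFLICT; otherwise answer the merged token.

Final LEFT:  [echo, charlie, echo, echo, delta, foxtrot]
Final RIGHT: [delta, charlie, delta, echo, delta, foxtrot]
i=0: L=echo=BASE, R=delta -> take RIGHT -> delta
i=1: L=charlie R=charlie -> agree -> charlie
i=2: BASE=foxtrot L=echo R=delta all differ -> CONFLICT
i=3: L=echo R=echo -> agree -> echo
i=4: L=delta R=delta -> agree -> delta
i=5: L=foxtrot R=foxtrot -> agree -> foxtrot
Index 0 -> delta

Answer: delta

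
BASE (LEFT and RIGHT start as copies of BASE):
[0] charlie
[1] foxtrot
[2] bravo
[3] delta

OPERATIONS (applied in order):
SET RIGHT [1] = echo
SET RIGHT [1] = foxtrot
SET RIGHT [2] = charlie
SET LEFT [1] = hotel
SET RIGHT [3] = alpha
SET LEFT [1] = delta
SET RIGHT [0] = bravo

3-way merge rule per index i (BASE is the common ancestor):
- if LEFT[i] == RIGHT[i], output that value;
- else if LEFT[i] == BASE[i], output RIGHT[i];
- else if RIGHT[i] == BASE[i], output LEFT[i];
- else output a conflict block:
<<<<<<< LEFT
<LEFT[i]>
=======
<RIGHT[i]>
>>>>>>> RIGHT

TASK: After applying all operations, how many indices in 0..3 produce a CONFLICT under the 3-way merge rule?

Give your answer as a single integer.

Final LEFT:  [charlie, delta, bravo, delta]
Final RIGHT: [bravo, foxtrot, charlie, alpha]
i=0: L=charlie=BASE, R=bravo -> take RIGHT -> bravo
i=1: L=delta, R=foxtrot=BASE -> take LEFT -> delta
i=2: L=bravo=BASE, R=charlie -> take RIGHT -> charlie
i=3: L=delta=BASE, R=alpha -> take RIGHT -> alpha
Conflict count: 0

Answer: 0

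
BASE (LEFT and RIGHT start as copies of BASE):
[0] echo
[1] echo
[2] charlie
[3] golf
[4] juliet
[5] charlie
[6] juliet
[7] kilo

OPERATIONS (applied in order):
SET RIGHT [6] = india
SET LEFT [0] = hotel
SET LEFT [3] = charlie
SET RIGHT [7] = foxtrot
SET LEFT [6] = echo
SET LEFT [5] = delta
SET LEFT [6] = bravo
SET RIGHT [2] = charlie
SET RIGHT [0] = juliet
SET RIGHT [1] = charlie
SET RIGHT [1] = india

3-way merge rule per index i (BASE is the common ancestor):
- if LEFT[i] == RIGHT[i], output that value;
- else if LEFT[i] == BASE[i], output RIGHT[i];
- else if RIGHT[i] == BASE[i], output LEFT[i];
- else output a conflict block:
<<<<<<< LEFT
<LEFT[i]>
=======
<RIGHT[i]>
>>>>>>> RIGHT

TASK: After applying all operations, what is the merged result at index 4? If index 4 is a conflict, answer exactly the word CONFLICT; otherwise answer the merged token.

Final LEFT:  [hotel, echo, charlie, charlie, juliet, delta, bravo, kilo]
Final RIGHT: [juliet, india, charlie, golf, juliet, charlie, india, foxtrot]
i=0: BASE=echo L=hotel R=juliet all differ -> CONFLICT
i=1: L=echo=BASE, R=india -> take RIGHT -> india
i=2: L=charlie R=charlie -> agree -> charlie
i=3: L=charlie, R=golf=BASE -> take LEFT -> charlie
i=4: L=juliet R=juliet -> agree -> juliet
i=5: L=delta, R=charlie=BASE -> take LEFT -> delta
i=6: BASE=juliet L=bravo R=india all differ -> CONFLICT
i=7: L=kilo=BASE, R=foxtrot -> take RIGHT -> foxtrot
Index 4 -> juliet

Answer: juliet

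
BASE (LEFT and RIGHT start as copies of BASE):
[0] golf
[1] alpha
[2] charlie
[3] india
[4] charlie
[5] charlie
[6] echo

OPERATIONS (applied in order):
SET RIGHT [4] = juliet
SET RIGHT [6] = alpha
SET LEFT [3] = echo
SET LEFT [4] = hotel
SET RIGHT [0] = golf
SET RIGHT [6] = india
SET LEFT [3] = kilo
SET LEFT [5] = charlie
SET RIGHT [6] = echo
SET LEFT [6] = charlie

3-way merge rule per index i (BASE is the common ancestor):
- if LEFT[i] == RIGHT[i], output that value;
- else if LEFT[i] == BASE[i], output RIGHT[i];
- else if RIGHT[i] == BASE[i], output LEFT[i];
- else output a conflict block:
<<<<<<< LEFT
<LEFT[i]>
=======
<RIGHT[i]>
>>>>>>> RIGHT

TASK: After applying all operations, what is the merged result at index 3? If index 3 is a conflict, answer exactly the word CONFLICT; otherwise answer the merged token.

Answer: kilo

Derivation:
Final LEFT:  [golf, alpha, charlie, kilo, hotel, charlie, charlie]
Final RIGHT: [golf, alpha, charlie, india, juliet, charlie, echo]
i=0: L=golf R=golf -> agree -> golf
i=1: L=alpha R=alpha -> agree -> alpha
i=2: L=charlie R=charlie -> agree -> charlie
i=3: L=kilo, R=india=BASE -> take LEFT -> kilo
i=4: BASE=charlie L=hotel R=juliet all differ -> CONFLICT
i=5: L=charlie R=charlie -> agree -> charlie
i=6: L=charlie, R=echo=BASE -> take LEFT -> charlie
Index 3 -> kilo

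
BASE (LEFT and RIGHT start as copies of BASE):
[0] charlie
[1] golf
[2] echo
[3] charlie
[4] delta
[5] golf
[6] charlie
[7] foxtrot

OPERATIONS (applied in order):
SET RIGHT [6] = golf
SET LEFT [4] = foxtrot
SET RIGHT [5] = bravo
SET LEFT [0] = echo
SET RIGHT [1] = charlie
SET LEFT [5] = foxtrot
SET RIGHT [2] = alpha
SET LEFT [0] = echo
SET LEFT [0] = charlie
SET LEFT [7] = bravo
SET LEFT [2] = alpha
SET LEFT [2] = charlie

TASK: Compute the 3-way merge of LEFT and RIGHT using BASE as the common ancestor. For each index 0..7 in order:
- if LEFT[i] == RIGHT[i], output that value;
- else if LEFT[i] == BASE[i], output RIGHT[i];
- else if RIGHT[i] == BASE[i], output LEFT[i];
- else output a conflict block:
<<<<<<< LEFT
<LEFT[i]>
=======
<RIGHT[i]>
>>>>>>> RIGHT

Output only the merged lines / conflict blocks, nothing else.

Final LEFT:  [charlie, golf, charlie, charlie, foxtrot, foxtrot, charlie, bravo]
Final RIGHT: [charlie, charlie, alpha, charlie, delta, bravo, golf, foxtrot]
i=0: L=charlie R=charlie -> agree -> charlie
i=1: L=golf=BASE, R=charlie -> take RIGHT -> charlie
i=2: BASE=echo L=charlie R=alpha all differ -> CONFLICT
i=3: L=charlie R=charlie -> agree -> charlie
i=4: L=foxtrot, R=delta=BASE -> take LEFT -> foxtrot
i=5: BASE=golf L=foxtrot R=bravo all differ -> CONFLICT
i=6: L=charlie=BASE, R=golf -> take RIGHT -> golf
i=7: L=bravo, R=foxtrot=BASE -> take LEFT -> bravo

Answer: charlie
charlie
<<<<<<< LEFT
charlie
=======
alpha
>>>>>>> RIGHT
charlie
foxtrot
<<<<<<< LEFT
foxtrot
=======
bravo
>>>>>>> RIGHT
golf
bravo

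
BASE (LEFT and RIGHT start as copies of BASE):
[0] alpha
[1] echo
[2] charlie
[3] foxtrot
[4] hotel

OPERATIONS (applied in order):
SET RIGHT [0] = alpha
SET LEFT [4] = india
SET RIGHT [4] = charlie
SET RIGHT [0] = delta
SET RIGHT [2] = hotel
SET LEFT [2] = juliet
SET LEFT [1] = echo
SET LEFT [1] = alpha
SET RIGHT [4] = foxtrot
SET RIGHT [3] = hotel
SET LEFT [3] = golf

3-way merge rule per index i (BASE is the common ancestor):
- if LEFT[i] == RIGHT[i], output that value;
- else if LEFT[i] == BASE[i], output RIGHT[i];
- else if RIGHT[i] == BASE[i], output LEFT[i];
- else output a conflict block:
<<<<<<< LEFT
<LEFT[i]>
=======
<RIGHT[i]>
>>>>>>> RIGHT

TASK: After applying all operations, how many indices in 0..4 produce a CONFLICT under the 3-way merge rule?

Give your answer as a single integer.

Answer: 3

Derivation:
Final LEFT:  [alpha, alpha, juliet, golf, india]
Final RIGHT: [delta, echo, hotel, hotel, foxtrot]
i=0: L=alpha=BASE, R=delta -> take RIGHT -> delta
i=1: L=alpha, R=echo=BASE -> take LEFT -> alpha
i=2: BASE=charlie L=juliet R=hotel all differ -> CONFLICT
i=3: BASE=foxtrot L=golf R=hotel all differ -> CONFLICT
i=4: BASE=hotel L=india R=foxtrot all differ -> CONFLICT
Conflict count: 3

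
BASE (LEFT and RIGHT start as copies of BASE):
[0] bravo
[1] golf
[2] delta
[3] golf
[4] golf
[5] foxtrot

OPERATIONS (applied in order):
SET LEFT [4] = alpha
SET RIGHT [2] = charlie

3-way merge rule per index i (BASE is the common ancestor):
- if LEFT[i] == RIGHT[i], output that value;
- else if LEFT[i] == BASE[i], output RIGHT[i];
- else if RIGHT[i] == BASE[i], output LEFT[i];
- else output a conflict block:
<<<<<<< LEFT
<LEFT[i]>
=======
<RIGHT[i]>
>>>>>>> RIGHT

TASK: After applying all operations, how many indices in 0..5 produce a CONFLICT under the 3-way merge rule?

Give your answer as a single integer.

Final LEFT:  [bravo, golf, delta, golf, alpha, foxtrot]
Final RIGHT: [bravo, golf, charlie, golf, golf, foxtrot]
i=0: L=bravo R=bravo -> agree -> bravo
i=1: L=golf R=golf -> agree -> golf
i=2: L=delta=BASE, R=charlie -> take RIGHT -> charlie
i=3: L=golf R=golf -> agree -> golf
i=4: L=alpha, R=golf=BASE -> take LEFT -> alpha
i=5: L=foxtrot R=foxtrot -> agree -> foxtrot
Conflict count: 0

Answer: 0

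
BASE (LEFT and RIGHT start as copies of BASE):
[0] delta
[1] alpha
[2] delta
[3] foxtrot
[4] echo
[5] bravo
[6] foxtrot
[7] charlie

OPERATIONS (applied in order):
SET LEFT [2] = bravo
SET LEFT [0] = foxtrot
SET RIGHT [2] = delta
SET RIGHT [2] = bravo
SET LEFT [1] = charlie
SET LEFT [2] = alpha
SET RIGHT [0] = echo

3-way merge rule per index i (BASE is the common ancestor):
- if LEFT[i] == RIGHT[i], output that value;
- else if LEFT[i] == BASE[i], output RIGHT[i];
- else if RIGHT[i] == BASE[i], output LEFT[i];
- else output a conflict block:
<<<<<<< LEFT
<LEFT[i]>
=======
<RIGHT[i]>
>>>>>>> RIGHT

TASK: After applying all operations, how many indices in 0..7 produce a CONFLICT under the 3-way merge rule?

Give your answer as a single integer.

Final LEFT:  [foxtrot, charlie, alpha, foxtrot, echo, bravo, foxtrot, charlie]
Final RIGHT: [echo, alpha, bravo, foxtrot, echo, bravo, foxtrot, charlie]
i=0: BASE=delta L=foxtrot R=echo all differ -> CONFLICT
i=1: L=charlie, R=alpha=BASE -> take LEFT -> charlie
i=2: BASE=delta L=alpha R=bravo all differ -> CONFLICT
i=3: L=foxtrot R=foxtrot -> agree -> foxtrot
i=4: L=echo R=echo -> agree -> echo
i=5: L=bravo R=bravo -> agree -> bravo
i=6: L=foxtrot R=foxtrot -> agree -> foxtrot
i=7: L=charlie R=charlie -> agree -> charlie
Conflict count: 2

Answer: 2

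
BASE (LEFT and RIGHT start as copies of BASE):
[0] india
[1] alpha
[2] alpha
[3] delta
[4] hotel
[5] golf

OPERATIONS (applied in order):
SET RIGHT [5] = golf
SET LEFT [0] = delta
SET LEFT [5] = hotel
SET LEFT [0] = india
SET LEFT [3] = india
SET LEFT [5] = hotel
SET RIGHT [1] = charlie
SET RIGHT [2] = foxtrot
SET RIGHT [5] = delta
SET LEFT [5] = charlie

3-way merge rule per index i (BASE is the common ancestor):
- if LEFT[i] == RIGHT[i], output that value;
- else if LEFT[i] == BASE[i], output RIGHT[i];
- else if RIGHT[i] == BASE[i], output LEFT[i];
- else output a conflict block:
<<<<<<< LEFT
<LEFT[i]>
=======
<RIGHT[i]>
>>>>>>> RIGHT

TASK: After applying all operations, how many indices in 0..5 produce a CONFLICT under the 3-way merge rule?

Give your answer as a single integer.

Answer: 1

Derivation:
Final LEFT:  [india, alpha, alpha, india, hotel, charlie]
Final RIGHT: [india, charlie, foxtrot, delta, hotel, delta]
i=0: L=india R=india -> agree -> india
i=1: L=alpha=BASE, R=charlie -> take RIGHT -> charlie
i=2: L=alpha=BASE, R=foxtrot -> take RIGHT -> foxtrot
i=3: L=india, R=delta=BASE -> take LEFT -> india
i=4: L=hotel R=hotel -> agree -> hotel
i=5: BASE=golf L=charlie R=delta all differ -> CONFLICT
Conflict count: 1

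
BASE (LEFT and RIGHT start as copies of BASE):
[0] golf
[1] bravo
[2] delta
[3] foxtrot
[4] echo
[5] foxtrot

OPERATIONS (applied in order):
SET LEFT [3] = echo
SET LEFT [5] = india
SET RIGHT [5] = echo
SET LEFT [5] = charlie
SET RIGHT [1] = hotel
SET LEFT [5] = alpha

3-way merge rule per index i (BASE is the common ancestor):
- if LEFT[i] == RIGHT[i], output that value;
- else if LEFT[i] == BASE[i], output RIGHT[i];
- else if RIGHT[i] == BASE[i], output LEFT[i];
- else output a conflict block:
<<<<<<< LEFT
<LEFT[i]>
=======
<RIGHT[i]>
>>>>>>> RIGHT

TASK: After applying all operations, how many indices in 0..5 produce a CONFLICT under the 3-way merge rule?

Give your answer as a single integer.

Final LEFT:  [golf, bravo, delta, echo, echo, alpha]
Final RIGHT: [golf, hotel, delta, foxtrot, echo, echo]
i=0: L=golf R=golf -> agree -> golf
i=1: L=bravo=BASE, R=hotel -> take RIGHT -> hotel
i=2: L=delta R=delta -> agree -> delta
i=3: L=echo, R=foxtrot=BASE -> take LEFT -> echo
i=4: L=echo R=echo -> agree -> echo
i=5: BASE=foxtrot L=alpha R=echo all differ -> CONFLICT
Conflict count: 1

Answer: 1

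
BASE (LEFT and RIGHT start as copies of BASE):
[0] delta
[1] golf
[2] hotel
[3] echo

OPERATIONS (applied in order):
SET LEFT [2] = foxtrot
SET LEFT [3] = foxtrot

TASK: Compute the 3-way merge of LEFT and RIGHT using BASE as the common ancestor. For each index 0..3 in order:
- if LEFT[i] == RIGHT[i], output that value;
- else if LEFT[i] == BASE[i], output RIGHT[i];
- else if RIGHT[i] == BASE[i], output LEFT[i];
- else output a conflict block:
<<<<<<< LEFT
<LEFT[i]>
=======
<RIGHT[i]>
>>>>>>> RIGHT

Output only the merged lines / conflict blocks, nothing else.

Answer: delta
golf
foxtrot
foxtrot

Derivation:
Final LEFT:  [delta, golf, foxtrot, foxtrot]
Final RIGHT: [delta, golf, hotel, echo]
i=0: L=delta R=delta -> agree -> delta
i=1: L=golf R=golf -> agree -> golf
i=2: L=foxtrot, R=hotel=BASE -> take LEFT -> foxtrot
i=3: L=foxtrot, R=echo=BASE -> take LEFT -> foxtrot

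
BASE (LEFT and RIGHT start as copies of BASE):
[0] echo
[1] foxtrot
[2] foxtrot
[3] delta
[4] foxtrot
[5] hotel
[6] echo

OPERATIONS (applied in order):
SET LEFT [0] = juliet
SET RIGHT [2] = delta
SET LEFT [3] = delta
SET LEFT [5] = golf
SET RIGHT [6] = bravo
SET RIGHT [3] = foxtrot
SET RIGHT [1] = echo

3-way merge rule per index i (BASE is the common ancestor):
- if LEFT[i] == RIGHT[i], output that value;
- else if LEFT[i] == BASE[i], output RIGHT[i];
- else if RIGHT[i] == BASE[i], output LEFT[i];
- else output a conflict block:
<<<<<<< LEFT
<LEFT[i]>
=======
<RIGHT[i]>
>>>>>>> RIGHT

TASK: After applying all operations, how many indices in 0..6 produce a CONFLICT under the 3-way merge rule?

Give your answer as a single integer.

Answer: 0

Derivation:
Final LEFT:  [juliet, foxtrot, foxtrot, delta, foxtrot, golf, echo]
Final RIGHT: [echo, echo, delta, foxtrot, foxtrot, hotel, bravo]
i=0: L=juliet, R=echo=BASE -> take LEFT -> juliet
i=1: L=foxtrot=BASE, R=echo -> take RIGHT -> echo
i=2: L=foxtrot=BASE, R=delta -> take RIGHT -> delta
i=3: L=delta=BASE, R=foxtrot -> take RIGHT -> foxtrot
i=4: L=foxtrot R=foxtrot -> agree -> foxtrot
i=5: L=golf, R=hotel=BASE -> take LEFT -> golf
i=6: L=echo=BASE, R=bravo -> take RIGHT -> bravo
Conflict count: 0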